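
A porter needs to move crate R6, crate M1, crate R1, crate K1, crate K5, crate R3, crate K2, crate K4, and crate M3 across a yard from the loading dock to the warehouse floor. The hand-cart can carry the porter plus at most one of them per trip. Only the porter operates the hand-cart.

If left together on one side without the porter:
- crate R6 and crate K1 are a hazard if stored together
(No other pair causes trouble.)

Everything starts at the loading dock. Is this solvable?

Yes

1. Porter goes to the warehouse floor with crate R6.
2. Porter goes back to the loading dock alone.
3. Porter goes to the warehouse floor with crate M1.
4. Porter goes back to the loading dock alone.
5. Porter goes to the warehouse floor with crate R1.
6. Porter goes back to the loading dock alone.
7. Porter goes to the warehouse floor with crate K5.
8. Porter goes back to the loading dock alone.
9. Porter goes to the warehouse floor with crate R3.
10. Porter goes back to the loading dock alone.
11. Porter goes to the warehouse floor with crate K2.
12. Porter goes back to the loading dock alone.
13. Porter goes to the warehouse floor with crate K4.
14. Porter goes back to the loading dock alone.
15. Porter goes to the warehouse floor with crate M3.
16. Porter goes back to the loading dock alone.
17. Porter goes to the warehouse floor with crate K1.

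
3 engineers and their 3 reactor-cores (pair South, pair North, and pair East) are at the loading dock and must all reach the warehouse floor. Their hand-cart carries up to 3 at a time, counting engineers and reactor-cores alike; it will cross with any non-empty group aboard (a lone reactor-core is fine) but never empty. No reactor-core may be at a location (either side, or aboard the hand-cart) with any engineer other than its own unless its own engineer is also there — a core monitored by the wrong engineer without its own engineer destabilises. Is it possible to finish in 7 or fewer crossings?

Yes — this plan uses 5 crossings (≤ 7):
1. engineer South and reactor-core South cross → the warehouse floor.
2. engineer South crosses ← the loading dock.
3. engineer East, engineer North, and engineer South cross → the warehouse floor.
4. reactor-core South crosses ← the loading dock.
5. reactor-core East, reactor-core North, and reactor-core South cross → the warehouse floor.

Yes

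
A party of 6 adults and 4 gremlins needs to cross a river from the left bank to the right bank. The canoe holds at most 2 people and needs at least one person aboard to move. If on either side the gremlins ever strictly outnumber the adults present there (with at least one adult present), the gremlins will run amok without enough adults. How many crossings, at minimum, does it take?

17

Counting alone: each trip to the right bank takes at most 2 across and each return brings at least 1 back, so after t trips out (and t−1 returns) at most 2t − (t−1) of the 10 are across; that first reaches 10 at t = 9, so at least 17 crossings are needed.
The plan below uses exactly 17 crossings, so it is optimal:
1. 2 gremlins → the right bank.  (the left bank: 6A 2G; the right bank: 0A 2G)
2. 1 gremlin ← the left bank.  (the left bank: 6A 3G; the right bank: 0A 1G)
3. 2 gremlins → the right bank.  (the left bank: 6A 1G; the right bank: 0A 3G)
4. 1 gremlin ← the left bank.  (the left bank: 6A 2G; the right bank: 0A 2G)
5. 2 adults → the right bank.  (the left bank: 4A 2G; the right bank: 2A 2G)
6. 1 gremlin ← the left bank.  (the left bank: 4A 3G; the right bank: 2A 1G)
7. 1 adult and 1 gremlin → the right bank.  (the left bank: 3A 2G; the right bank: 3A 2G)
8. 1 gremlin ← the left bank.  (the left bank: 3A 3G; the right bank: 3A 1G)
9. 2 gremlins → the right bank.  (the left bank: 3A 1G; the right bank: 3A 3G)
10. 1 gremlin ← the left bank.  (the left bank: 3A 2G; the right bank: 3A 2G)
11. 1 adult and 1 gremlin → the right bank.  (the left bank: 2A 1G; the right bank: 4A 3G)
12. 1 gremlin ← the left bank.  (the left bank: 2A 2G; the right bank: 4A 2G)
13. 2 gremlins → the right bank.  (the left bank: 2A 0G; the right bank: 4A 4G)
14. 1 gremlin ← the left bank.  (the left bank: 2A 1G; the right bank: 4A 3G)
15. 1 adult and 1 gremlin → the right bank.  (the left bank: 1A 0G; the right bank: 5A 4G)
16. 1 gremlin ← the left bank.  (the left bank: 1A 1G; the right bank: 5A 3G)
17. 1 adult and 1 gremlin → the right bank.  (the left bank: 0A 0G; the right bank: 6A 4G)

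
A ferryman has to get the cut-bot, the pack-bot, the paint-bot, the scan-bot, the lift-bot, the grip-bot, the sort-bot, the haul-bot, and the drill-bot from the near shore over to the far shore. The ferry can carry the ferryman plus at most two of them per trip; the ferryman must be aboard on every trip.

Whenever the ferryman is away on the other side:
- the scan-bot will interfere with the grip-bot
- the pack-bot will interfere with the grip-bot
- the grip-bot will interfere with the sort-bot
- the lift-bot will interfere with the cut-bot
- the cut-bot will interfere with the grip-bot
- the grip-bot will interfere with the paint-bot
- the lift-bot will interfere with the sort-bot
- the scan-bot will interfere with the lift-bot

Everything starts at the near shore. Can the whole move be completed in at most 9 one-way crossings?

Counting alone: the ferryman can take at most 2 across per trip to the far shore, so moving all 9 needs at least 5 loaded trips out, with a return between consecutive ones — at least 9 crossings.
The safety rule pushes this higher. Following every safe sequence of crossings, the most of the 9 that can be at the far shore as the ferry arrives there on crossing 9 is 7 — never all 9.
So the move cannot be finished within 9 crossings. (The shortest complete plan takes 11:)
1. Ferryman goes to the far shore with the grip-bot and the lift-bot.  [the near shore: the cut-bot, the drill-bot, the haul-bot, the pack-bot, the paint-bot, the scan-bot, the sort-bot | the far shore: the grip-bot, the lift-bot]
2. Ferryman goes back to the near shore alone.  [the near shore: the cut-bot, the drill-bot, the haul-bot, the pack-bot, the paint-bot, the scan-bot, the sort-bot | the far shore: the grip-bot, the lift-bot]
3. Ferryman goes to the far shore with the cut-bot and the scan-bot.  [the near shore: the drill-bot, the haul-bot, the pack-bot, the paint-bot, the sort-bot | the far shore: the cut-bot, the grip-bot, the lift-bot, the scan-bot]
4. Ferryman goes back to the near shore with the grip-bot and the lift-bot.  [the near shore: the drill-bot, the grip-bot, the haul-bot, the lift-bot, the pack-bot, the paint-bot, the sort-bot | the far shore: the cut-bot, the scan-bot]
5. Ferryman goes to the far shore with the grip-bot and the sort-bot.  [the near shore: the drill-bot, the haul-bot, the lift-bot, the pack-bot, the paint-bot | the far shore: the cut-bot, the grip-bot, the scan-bot, the sort-bot]
6. Ferryman goes back to the near shore with the grip-bot.  [the near shore: the drill-bot, the grip-bot, the haul-bot, the lift-bot, the pack-bot, the paint-bot | the far shore: the cut-bot, the scan-bot, the sort-bot]
7. Ferryman goes to the far shore with the pack-bot and the paint-bot.  [the near shore: the drill-bot, the grip-bot, the haul-bot, the lift-bot | the far shore: the cut-bot, the pack-bot, the paint-bot, the scan-bot, the sort-bot]
8. Ferryman goes back to the near shore alone.  [the near shore: the drill-bot, the grip-bot, the haul-bot, the lift-bot | the far shore: the cut-bot, the pack-bot, the paint-bot, the scan-bot, the sort-bot]
9. Ferryman goes to the far shore with the drill-bot and the haul-bot.  [the near shore: the grip-bot, the lift-bot | the far shore: the cut-bot, the drill-bot, the haul-bot, the pack-bot, the paint-bot, the scan-bot, the sort-bot]
10. Ferryman goes back to the near shore alone.  [the near shore: the grip-bot, the lift-bot | the far shore: the cut-bot, the drill-bot, the haul-bot, the pack-bot, the paint-bot, the scan-bot, the sort-bot]
11. Ferryman goes to the far shore with the grip-bot and the lift-bot.  [the near shore: — | the far shore: the cut-bot, the drill-bot, the grip-bot, the haul-bot, the lift-bot, the pack-bot, the paint-bot, the scan-bot, the sort-bot]

No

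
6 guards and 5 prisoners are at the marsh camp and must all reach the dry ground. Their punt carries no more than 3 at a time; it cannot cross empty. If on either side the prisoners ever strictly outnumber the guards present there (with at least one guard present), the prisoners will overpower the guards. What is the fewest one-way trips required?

9

Counting alone: each trip to the dry ground takes at most 3 across and each return brings at least 1 back, so after t trips out (and t−1 returns) at most 3t − (t−1) of the 11 are across; that first reaches 11 at t = 5, so at least 9 crossings are needed.
The plan below uses exactly 9 crossings, so it is optimal:
1. 3 prisoners → the dry ground.  (the marsh camp: 6G 2P; the dry ground: 0G 3P)
2. 1 prisoner ← the marsh camp.  (the marsh camp: 6G 3P; the dry ground: 0G 2P)
3. 3 guards → the dry ground.  (the marsh camp: 3G 3P; the dry ground: 3G 2P)
4. 1 guard ← the marsh camp.  (the marsh camp: 4G 3P; the dry ground: 2G 2P)
5. 2 guards and 1 prisoner → the dry ground.  (the marsh camp: 2G 2P; the dry ground: 4G 3P)
6. 1 guard ← the marsh camp.  (the marsh camp: 3G 2P; the dry ground: 3G 3P)
7. 2 guards and 1 prisoner → the dry ground.  (the marsh camp: 1G 1P; the dry ground: 5G 4P)
8. 1 guard ← the marsh camp.  (the marsh camp: 2G 1P; the dry ground: 4G 4P)
9. 2 guards and 1 prisoner → the dry ground.  (the marsh camp: 0G 0P; the dry ground: 6G 5P)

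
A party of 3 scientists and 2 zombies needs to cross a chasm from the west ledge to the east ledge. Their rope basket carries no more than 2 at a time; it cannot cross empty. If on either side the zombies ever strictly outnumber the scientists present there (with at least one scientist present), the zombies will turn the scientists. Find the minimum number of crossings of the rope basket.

Counting alone: each trip to the east ledge takes at most 2 across and each return brings at least 1 back, so after t trips out (and t−1 returns) at most 2t − (t−1) of the 5 are across; that first reaches 5 at t = 4, so at least 7 crossings are needed.
The plan below uses exactly 7 crossings, so it is optimal:
1. 2 zombies → the east ledge.  (the west ledge: 3S 0Z; the east ledge: 0S 2Z)
2. 1 zombie ← the west ledge.  (the west ledge: 3S 1Z; the east ledge: 0S 1Z)
3. 2 scientists → the east ledge.  (the west ledge: 1S 1Z; the east ledge: 2S 1Z)
4. 1 scientist ← the west ledge.  (the west ledge: 2S 1Z; the east ledge: 1S 1Z)
5. 1 scientist and 1 zombie → the east ledge.  (the west ledge: 1S 0Z; the east ledge: 2S 2Z)
6. 1 zombie ← the west ledge.  (the west ledge: 1S 1Z; the east ledge: 2S 1Z)
7. 1 scientist and 1 zombie → the east ledge.  (the west ledge: 0S 0Z; the east ledge: 3S 2Z)

7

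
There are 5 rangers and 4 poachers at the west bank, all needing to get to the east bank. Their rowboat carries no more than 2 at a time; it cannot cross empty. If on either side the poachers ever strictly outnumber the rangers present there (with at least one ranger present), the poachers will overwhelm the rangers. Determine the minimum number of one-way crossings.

15

Counting alone: each trip to the east bank takes at most 2 across and each return brings at least 1 back, so after t trips out (and t−1 returns) at most 2t − (t−1) of the 9 are across; that first reaches 9 at t = 8, so at least 15 crossings are needed.
The plan below uses exactly 15 crossings, so it is optimal:
1. 2 poachers → the east bank.  (the west bank: 5R 2P; the east bank: 0R 2P)
2. 1 poacher ← the west bank.  (the west bank: 5R 3P; the east bank: 0R 1P)
3. 2 poachers → the east bank.  (the west bank: 5R 1P; the east bank: 0R 3P)
4. 1 poacher ← the west bank.  (the west bank: 5R 2P; the east bank: 0R 2P)
5. 2 rangers → the east bank.  (the west bank: 3R 2P; the east bank: 2R 2P)
6. 1 poacher ← the west bank.  (the west bank: 3R 3P; the east bank: 2R 1P)
7. 1 ranger and 1 poacher → the east bank.  (the west bank: 2R 2P; the east bank: 3R 2P)
8. 1 ranger ← the west bank.  (the west bank: 3R 2P; the east bank: 2R 2P)
9. 1 ranger and 1 poacher → the east bank.  (the west bank: 2R 1P; the east bank: 3R 3P)
10. 1 poacher ← the west bank.  (the west bank: 2R 2P; the east bank: 3R 2P)
11. 1 ranger and 1 poacher → the east bank.  (the west bank: 1R 1P; the east bank: 4R 3P)
12. 1 ranger ← the west bank.  (the west bank: 2R 1P; the east bank: 3R 3P)
13. 1 ranger and 1 poacher → the east bank.  (the west bank: 1R 0P; the east bank: 4R 4P)
14. 1 poacher ← the west bank.  (the west bank: 1R 1P; the east bank: 4R 3P)
15. 1 ranger and 1 poacher → the east bank.  (the west bank: 0R 0P; the east bank: 5R 4P)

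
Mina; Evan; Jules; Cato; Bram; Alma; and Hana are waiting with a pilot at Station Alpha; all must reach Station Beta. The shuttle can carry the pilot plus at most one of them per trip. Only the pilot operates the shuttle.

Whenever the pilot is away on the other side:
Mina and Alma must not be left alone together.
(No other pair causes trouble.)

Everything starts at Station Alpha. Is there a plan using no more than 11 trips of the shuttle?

Counting alone: the pilot can take at most 1 across per trip to Station Beta, so moving all 7 needs at least 7 loaded trips out, with a return between consecutive ones — at least 13 crossings.
Since 11 < 13, 11 crossings cannot be enough. (The shortest complete plan in fact takes 13:)
1. Pilot goes to Station Beta with Mina.
2. Pilot goes back to Station Alpha alone.
3. Pilot goes to Station Beta with Evan.
4. Pilot goes back to Station Alpha alone.
5. Pilot goes to Station Beta with Jules.
6. Pilot goes back to Station Alpha alone.
7. Pilot goes to Station Beta with Cato.
8. Pilot goes back to Station Alpha alone.
9. Pilot goes to Station Beta with Bram.
10. Pilot goes back to Station Alpha alone.
11. Pilot goes to Station Beta with Hana.
12. Pilot goes back to Station Alpha alone.
13. Pilot goes to Station Beta with Alma.

No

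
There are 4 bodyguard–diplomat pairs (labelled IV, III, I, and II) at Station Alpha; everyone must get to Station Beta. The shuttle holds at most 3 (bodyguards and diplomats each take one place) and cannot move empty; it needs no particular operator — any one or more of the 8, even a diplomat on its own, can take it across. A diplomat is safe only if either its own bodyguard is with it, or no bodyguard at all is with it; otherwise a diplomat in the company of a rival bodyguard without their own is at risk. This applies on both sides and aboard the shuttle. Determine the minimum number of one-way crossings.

Counting alone: each trip to Station Beta takes at most 3 across and each return brings at least 1 back, so after t trips out (and t−1 returns) at most 3t − (t−1) of the 8 are across; that first reaches 8 at t = 4, so at least 7 crossings are needed.
The safety rule pushes this higher. Following every safe sequence of crossings, the most of the 8 that can be at Station Beta as the shuttle arrives there on crossing 7 is 7 — never all 8.
So no plan with fewer than 9 crossings exists, and this one achieves 9:
1. bodyguard IV and diplomat IV cross → Station Beta.
2. bodyguard IV crosses ← Station Alpha.
3. bodyguard III, bodyguard IV, and diplomat III cross → Station Beta.
4. bodyguard IV and diplomat IV cross ← Station Alpha.
5. bodyguard I, bodyguard II, and bodyguard IV cross → Station Beta.
6. diplomat III crosses ← Station Alpha.
7. diplomat III and diplomat IV cross → Station Beta.
8. diplomat IV crosses ← Station Alpha.
9. diplomat I, diplomat II, and diplomat IV cross → Station Beta.

9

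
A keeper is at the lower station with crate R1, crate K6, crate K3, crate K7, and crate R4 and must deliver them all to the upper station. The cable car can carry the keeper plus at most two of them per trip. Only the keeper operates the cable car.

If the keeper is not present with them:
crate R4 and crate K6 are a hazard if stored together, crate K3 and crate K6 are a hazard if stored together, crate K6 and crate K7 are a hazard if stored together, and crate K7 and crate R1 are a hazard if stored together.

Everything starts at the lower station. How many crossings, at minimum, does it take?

5

Counting alone: the keeper can take at most 2 across per trip to the upper station, so moving all 5 needs at least 3 loaded trips out, with a return between consecutive ones — at least 5 crossings.
The plan below uses exactly 5 crossings, so it is optimal:
1. Keeper goes to the upper station with crate K6 and crate R1.  [the lower station: crate K3, crate K7, crate R4 | the upper station: crate K6, crate R1]
2. Keeper goes back to the lower station alone.  [the lower station: crate K3, crate K7, crate R4 | the upper station: crate K6, crate R1]
3. Keeper goes to the upper station with crate K3 and crate R4.  [the lower station: crate K7 | the upper station: crate K3, crate K6, crate R1, crate R4]
4. Keeper goes back to the lower station with crate K6.  [the lower station: crate K6, crate K7 | the upper station: crate K3, crate R1, crate R4]
5. Keeper goes to the upper station with crate K6 and crate K7.  [the lower station: — | the upper station: crate K3, crate K6, crate K7, crate R1, crate R4]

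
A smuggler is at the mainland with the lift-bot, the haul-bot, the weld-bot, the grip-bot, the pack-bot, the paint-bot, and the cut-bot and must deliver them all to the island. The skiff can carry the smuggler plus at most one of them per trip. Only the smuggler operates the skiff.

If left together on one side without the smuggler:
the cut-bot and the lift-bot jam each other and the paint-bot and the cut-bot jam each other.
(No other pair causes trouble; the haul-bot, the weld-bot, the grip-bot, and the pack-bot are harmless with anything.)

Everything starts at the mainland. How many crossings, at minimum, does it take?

Counting alone: the smuggler can take at most 1 across per trip to the island, so moving all 7 needs at least 7 loaded trips out, with a return between consecutive ones — at least 13 crossings.
The safety rule pushes this higher. Following every safe sequence of crossings, the most of the 7 that can be at the island as the skiff arrives there on crossing 13 is 6 — never all 7.
So no plan with fewer than 15 crossings exists, and this one achieves 15:
1. Smuggler goes to the island with the cut-bot.
2. Smuggler goes back to the mainland alone.
3. Smuggler goes to the island with the lift-bot.
4. Smuggler goes back to the mainland with the cut-bot.
5. Smuggler goes to the island with the paint-bot.
6. Smuggler goes back to the mainland alone.
7. Smuggler goes to the island with the haul-bot.
8. Smuggler goes back to the mainland alone.
9. Smuggler goes to the island with the weld-bot.
10. Smuggler goes back to the mainland alone.
11. Smuggler goes to the island with the grip-bot.
12. Smuggler goes back to the mainland alone.
13. Smuggler goes to the island with the pack-bot.
14. Smuggler goes back to the mainland alone.
15. Smuggler goes to the island with the cut-bot.

15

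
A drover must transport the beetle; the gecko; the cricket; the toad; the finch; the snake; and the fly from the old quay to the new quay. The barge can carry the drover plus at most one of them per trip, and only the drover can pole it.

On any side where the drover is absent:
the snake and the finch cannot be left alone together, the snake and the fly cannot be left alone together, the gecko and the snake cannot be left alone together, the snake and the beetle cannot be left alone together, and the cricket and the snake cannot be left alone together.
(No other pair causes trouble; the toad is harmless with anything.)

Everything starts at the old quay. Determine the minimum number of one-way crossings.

Following every safe sequence of crossings from the start, the most of the 7 that can be at the new quay as the barge arrives there on crossings 1, 3, 5 is 1, 2, 3 respectively; the best ever achieved is 3 of 7.
From crossing 7 on, no configuration arises that was not already reachable earlier: only 26 distinct safe configurations (who is on which side, and where the barge is) can ever be reached, none of them has everyone across, and every continuation just revisits them. So no valid plan exists.

impossible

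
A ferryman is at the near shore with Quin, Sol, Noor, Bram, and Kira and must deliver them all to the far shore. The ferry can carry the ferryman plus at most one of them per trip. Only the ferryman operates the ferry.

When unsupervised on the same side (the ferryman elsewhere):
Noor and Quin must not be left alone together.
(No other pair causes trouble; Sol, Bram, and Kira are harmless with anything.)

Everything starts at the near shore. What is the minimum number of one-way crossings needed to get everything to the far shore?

9

Counting alone: the ferryman can take at most 1 across per trip to the far shore, so moving all 5 needs at least 5 loaded trips out, with a return between consecutive ones — at least 9 crossings.
The plan below uses exactly 9 crossings, so it is optimal:
1. Ferryman goes to the far shore with Quin.
2. Ferryman goes back to the near shore alone.
3. Ferryman goes to the far shore with Sol.
4. Ferryman goes back to the near shore alone.
5. Ferryman goes to the far shore with Bram.
6. Ferryman goes back to the near shore alone.
7. Ferryman goes to the far shore with Kira.
8. Ferryman goes back to the near shore alone.
9. Ferryman goes to the far shore with Noor.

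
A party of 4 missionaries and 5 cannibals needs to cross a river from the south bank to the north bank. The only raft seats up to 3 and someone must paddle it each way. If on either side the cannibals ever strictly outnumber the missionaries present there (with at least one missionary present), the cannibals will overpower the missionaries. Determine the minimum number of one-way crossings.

The cannibals already outnumber the missionaries at the south bank before anyone moves, so the starting position itself is disallowed.

impossible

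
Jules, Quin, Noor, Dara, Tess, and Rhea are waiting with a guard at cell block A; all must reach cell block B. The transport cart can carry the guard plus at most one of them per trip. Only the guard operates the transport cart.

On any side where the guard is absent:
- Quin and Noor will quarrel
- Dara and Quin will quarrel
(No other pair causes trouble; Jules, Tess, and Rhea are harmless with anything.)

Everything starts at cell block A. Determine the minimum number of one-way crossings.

13

Counting alone: the guard can take at most 1 across per trip to cell block B, so moving all 6 needs at least 6 loaded trips out, with a return between consecutive ones — at least 11 crossings.
The safety rule pushes this higher. Following every safe sequence of crossings, the most of the 6 that can be at cell block B as the transport cart arrives there on crossing 11 is 5 — never all 6.
So no plan with fewer than 13 crossings exists, and this one achieves 13:
1. Guard goes to cell block B with Quin.  [cell block A: Dara, Jules, Noor, Rhea, Tess | cell block B: Quin]
2. Guard goes back to cell block A alone.  [cell block A: Dara, Jules, Noor, Rhea, Tess | cell block B: Quin]
3. Guard goes to cell block B with Jules.  [cell block A: Dara, Noor, Rhea, Tess | cell block B: Jules, Quin]
4. Guard goes back to cell block A alone.  [cell block A: Dara, Noor, Rhea, Tess | cell block B: Jules, Quin]
5. Guard goes to cell block B with Noor.  [cell block A: Dara, Rhea, Tess | cell block B: Jules, Noor, Quin]
6. Guard goes back to cell block A with Quin.  [cell block A: Dara, Quin, Rhea, Tess | cell block B: Jules, Noor]
7. Guard goes to cell block B with Dara.  [cell block A: Quin, Rhea, Tess | cell block B: Dara, Jules, Noor]
8. Guard goes back to cell block A alone.  [cell block A: Quin, Rhea, Tess | cell block B: Dara, Jules, Noor]
9. Guard goes to cell block B with Tess.  [cell block A: Quin, Rhea | cell block B: Dara, Jules, Noor, Tess]
10. Guard goes back to cell block A alone.  [cell block A: Quin, Rhea | cell block B: Dara, Jules, Noor, Tess]
11. Guard goes to cell block B with Rhea.  [cell block A: Quin | cell block B: Dara, Jules, Noor, Rhea, Tess]
12. Guard goes back to cell block A alone.  [cell block A: Quin | cell block B: Dara, Jules, Noor, Rhea, Tess]
13. Guard goes to cell block B with Quin.  [cell block A: — | cell block B: Dara, Jules, Noor, Quin, Rhea, Tess]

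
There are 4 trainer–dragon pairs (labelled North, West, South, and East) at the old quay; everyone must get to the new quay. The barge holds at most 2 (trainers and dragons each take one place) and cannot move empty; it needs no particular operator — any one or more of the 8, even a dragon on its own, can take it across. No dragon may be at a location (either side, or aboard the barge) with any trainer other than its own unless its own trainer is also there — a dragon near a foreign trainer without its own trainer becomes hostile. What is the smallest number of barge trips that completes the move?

impossible

Following every safe sequence of crossings from the start, the most of the 8 that can be at the new quay as the barge arrives there on crossings 1, 3, 5 is 2, 3, 4 respectively; the best ever achieved is 4 of 8.
From crossing 7 on, no configuration arises that was not already reachable earlier: only 44 distinct safe configurations (who is on which side, and where the barge is) can ever be reached, none of them has everyone across, and every continuation just revisits them. So no valid plan exists.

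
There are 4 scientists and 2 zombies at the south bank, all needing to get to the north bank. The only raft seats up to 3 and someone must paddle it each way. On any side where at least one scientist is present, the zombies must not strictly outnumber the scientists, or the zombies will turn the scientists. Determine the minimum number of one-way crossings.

Counting alone: each trip to the north bank takes at most 3 across and each return brings at least 1 back, so after t trips out (and t−1 returns) at most 3t − (t−1) of the 6 are across; that first reaches 6 at t = 3, so at least 5 crossings are needed.
The plan below uses exactly 5 crossings, so it is optimal:
1. 2 zombies → the north bank.  (the south bank: 4S 0Z; the north bank: 0S 2Z)
2. 1 zombie ← the south bank.  (the south bank: 4S 1Z; the north bank: 0S 1Z)
3. 2 scientists and 1 zombie → the north bank.  (the south bank: 2S 0Z; the north bank: 2S 2Z)
4. 1 zombie ← the south bank.  (the south bank: 2S 1Z; the north bank: 2S 1Z)
5. 2 scientists and 1 zombie → the north bank.  (the south bank: 0S 0Z; the north bank: 4S 2Z)

5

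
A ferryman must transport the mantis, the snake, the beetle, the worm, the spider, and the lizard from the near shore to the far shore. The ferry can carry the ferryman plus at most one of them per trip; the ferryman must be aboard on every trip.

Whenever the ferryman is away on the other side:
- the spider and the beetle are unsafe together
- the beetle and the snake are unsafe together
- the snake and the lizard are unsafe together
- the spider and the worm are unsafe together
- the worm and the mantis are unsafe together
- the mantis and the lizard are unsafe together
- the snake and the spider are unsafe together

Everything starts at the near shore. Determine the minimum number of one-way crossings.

impossible

Whatever the first load, the items left behind include a forbidden pair without the ferryman. No opening move is safe, so no plan exists.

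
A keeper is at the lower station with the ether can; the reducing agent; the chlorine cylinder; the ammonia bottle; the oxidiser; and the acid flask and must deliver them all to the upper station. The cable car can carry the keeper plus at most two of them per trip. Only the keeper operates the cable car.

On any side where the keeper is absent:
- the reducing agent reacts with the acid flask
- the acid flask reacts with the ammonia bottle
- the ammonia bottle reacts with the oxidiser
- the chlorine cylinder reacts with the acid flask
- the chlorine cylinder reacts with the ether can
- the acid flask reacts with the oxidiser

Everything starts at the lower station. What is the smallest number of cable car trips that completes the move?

Whatever the first load, the items left behind include a forbidden pair without the keeper. No opening move is safe, so no plan exists.

impossible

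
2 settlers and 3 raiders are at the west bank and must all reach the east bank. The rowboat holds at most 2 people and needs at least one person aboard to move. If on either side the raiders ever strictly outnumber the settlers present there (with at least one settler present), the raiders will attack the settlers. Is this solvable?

No

The raiders already outnumber the settlers at the west bank before anyone moves, so the starting position itself is disallowed.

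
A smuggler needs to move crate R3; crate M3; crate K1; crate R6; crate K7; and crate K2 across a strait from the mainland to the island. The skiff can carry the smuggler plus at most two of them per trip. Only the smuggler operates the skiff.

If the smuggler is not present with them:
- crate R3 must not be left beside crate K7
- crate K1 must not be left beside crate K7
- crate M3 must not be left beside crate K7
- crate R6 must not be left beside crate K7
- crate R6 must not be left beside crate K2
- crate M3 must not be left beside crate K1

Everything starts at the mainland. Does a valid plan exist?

No

Whatever the first load, the items left behind include a forbidden pair without the smuggler. No opening move is safe, so no plan exists.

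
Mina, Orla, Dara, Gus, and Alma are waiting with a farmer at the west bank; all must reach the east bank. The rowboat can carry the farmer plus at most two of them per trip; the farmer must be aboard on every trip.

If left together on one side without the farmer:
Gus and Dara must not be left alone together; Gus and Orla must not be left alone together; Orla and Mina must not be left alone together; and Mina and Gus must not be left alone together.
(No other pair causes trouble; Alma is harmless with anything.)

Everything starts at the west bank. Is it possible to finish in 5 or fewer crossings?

Counting alone: the farmer can take at most 2 across per trip to the east bank, so moving all 5 needs at least 3 loaded trips out, with a return between consecutive ones — at least 5 crossings.
The safety rule pushes this higher. Following every safe sequence of crossings, the most of the 5 that can be at the east bank as the rowboat arrives there on crossing 5 is 4 — never all 5.
So the move cannot be finished within 5 crossings. (The shortest complete plan takes 7:)
1. Farmer goes to the east bank with Gus and Mina.
2. Farmer goes back to the west bank with Mina.
3. Farmer goes to the east bank with Dara and Mina.
4. Farmer goes back to the west bank with Gus.
5. Farmer goes to the east bank with Alma and Orla.
6. Farmer goes back to the west bank with Mina.
7. Farmer goes to the east bank with Gus and Mina.

No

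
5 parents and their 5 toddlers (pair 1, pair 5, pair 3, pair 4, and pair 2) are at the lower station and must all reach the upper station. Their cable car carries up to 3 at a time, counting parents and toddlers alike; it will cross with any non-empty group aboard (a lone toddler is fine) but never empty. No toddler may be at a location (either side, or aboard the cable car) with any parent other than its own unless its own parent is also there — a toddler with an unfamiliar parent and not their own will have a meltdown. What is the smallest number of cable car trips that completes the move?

11

Counting alone: each trip to the upper station takes at most 3 across and each return brings at least 1 back, so after t trips out (and t−1 returns) at most 3t − (t−1) of the 10 are across; that first reaches 10 at t = 5, so at least 9 crossings are needed.
The safety rule pushes this higher. Following every safe sequence of crossings, the most of the 10 that can be at the upper station as the cable car arrives there on crossing 9 is 9 — never all 10.
So no plan with fewer than 11 crossings exists, and this one achieves 11:
1. parent 1 and toddler 1 cross → the upper station.
2. parent 1 crosses ← the lower station.
3. toddler 3, toddler 4, and toddler 5 cross → the upper station.
4. toddler 1 crosses ← the lower station.
5. parent 3, parent 4, and parent 5 cross → the upper station.
6. parent 5 and toddler 5 cross ← the lower station.
7. parent 1, parent 2, and parent 5 cross → the upper station.
8. toddler 3 crosses ← the lower station.
9. toddler 1 and toddler 5 cross → the upper station.
10. toddler 1 crosses ← the lower station.
11. toddler 1, toddler 2, and toddler 3 cross → the upper station.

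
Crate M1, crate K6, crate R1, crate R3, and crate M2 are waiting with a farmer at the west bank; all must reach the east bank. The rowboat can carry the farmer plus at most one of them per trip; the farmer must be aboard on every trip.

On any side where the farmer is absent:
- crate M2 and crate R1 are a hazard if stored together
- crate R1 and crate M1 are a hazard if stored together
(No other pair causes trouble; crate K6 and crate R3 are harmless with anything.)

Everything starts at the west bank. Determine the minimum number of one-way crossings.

11

Counting alone: the farmer can take at most 1 across per trip to the east bank, so moving all 5 needs at least 5 loaded trips out, with a return between consecutive ones — at least 9 crossings.
The safety rule pushes this higher. Following every safe sequence of crossings, the most of the 5 that can be at the east bank as the rowboat arrives there on crossing 9 is 4 — never all 5.
So no plan with fewer than 11 crossings exists, and this one achieves 11:
1. Farmer goes to the east bank with crate R1.  [the west bank: crate K6, crate M1, crate M2, crate R3 | the east bank: crate R1]
2. Farmer goes back to the west bank alone.  [the west bank: crate K6, crate M1, crate M2, crate R3 | the east bank: crate R1]
3. Farmer goes to the east bank with crate M1.  [the west bank: crate K6, crate M2, crate R3 | the east bank: crate M1, crate R1]
4. Farmer goes back to the west bank with crate R1.  [the west bank: crate K6, crate M2, crate R1, crate R3 | the east bank: crate M1]
5. Farmer goes to the east bank with crate M2.  [the west bank: crate K6, crate R1, crate R3 | the east bank: crate M1, crate M2]
6. Farmer goes back to the west bank alone.  [the west bank: crate K6, crate R1, crate R3 | the east bank: crate M1, crate M2]
7. Farmer goes to the east bank with crate K6.  [the west bank: crate R1, crate R3 | the east bank: crate K6, crate M1, crate M2]
8. Farmer goes back to the west bank alone.  [the west bank: crate R1, crate R3 | the east bank: crate K6, crate M1, crate M2]
9. Farmer goes to the east bank with crate R3.  [the west bank: crate R1 | the east bank: crate K6, crate M1, crate M2, crate R3]
10. Farmer goes back to the west bank alone.  [the west bank: crate R1 | the east bank: crate K6, crate M1, crate M2, crate R3]
11. Farmer goes to the east bank with crate R1.  [the west bank: — | the east bank: crate K6, crate M1, crate M2, crate R1, crate R3]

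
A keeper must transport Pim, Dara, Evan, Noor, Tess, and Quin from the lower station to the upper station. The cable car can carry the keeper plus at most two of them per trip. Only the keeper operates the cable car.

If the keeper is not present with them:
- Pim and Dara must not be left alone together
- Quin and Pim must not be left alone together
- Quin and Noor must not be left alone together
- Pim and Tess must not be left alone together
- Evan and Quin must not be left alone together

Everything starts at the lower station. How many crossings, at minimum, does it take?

7

Counting alone: the keeper can take at most 2 across per trip to the upper station, so moving all 6 needs at least 3 loaded trips out, with a return between consecutive ones — at least 5 crossings.
The safety rule pushes this higher. Following every safe sequence of crossings, the most of the 6 that can be at the upper station as the cable car arrives there on crossing 5 is 5 — never all 6.
So no plan with fewer than 7 crossings exists, and this one achieves 7:
1. Keeper goes to the upper station with Pim and Quin.  [the lower station: Dara, Evan, Noor, Tess | the upper station: Pim, Quin]
2. Keeper goes back to the lower station with Pim.  [the lower station: Dara, Evan, Noor, Pim, Tess | the upper station: Quin]
3. Keeper goes to the upper station with Dara and Tess.  [the lower station: Evan, Noor, Pim | the upper station: Dara, Quin, Tess]
4. Keeper goes back to the lower station alone.  [the lower station: Evan, Noor, Pim | the upper station: Dara, Quin, Tess]
5. Keeper goes to the upper station with Evan and Noor.  [the lower station: Pim | the upper station: Dara, Evan, Noor, Quin, Tess]
6. Keeper goes back to the lower station with Quin.  [the lower station: Pim, Quin | the upper station: Dara, Evan, Noor, Tess]
7. Keeper goes to the upper station with Pim and Quin.  [the lower station: — | the upper station: Dara, Evan, Noor, Pim, Quin, Tess]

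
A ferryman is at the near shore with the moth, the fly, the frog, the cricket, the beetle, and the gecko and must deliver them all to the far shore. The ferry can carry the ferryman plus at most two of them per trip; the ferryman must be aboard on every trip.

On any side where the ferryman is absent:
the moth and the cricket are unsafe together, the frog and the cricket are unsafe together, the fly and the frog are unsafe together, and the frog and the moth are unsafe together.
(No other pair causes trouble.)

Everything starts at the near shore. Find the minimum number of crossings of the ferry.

9

Counting alone: the ferryman can take at most 2 across per trip to the far shore, so moving all 6 needs at least 3 loaded trips out, with a return between consecutive ones — at least 5 crossings.
The safety rule pushes this higher. Following every safe sequence of crossings, the most of the 6 that can be at the far shore as the ferry arrives there on crossings 5, 7 is 4, 5 respectively — never all 6.
So no plan with fewer than 9 crossings exists, and this one achieves 9:
1. Ferryman goes to the far shore with the frog and the moth.
2. Ferryman goes back to the near shore with the moth.
3. Ferryman goes to the far shore with the fly and the moth.
4. Ferryman goes back to the near shore with the frog.
5. Ferryman goes to the far shore with the beetle and the frog.
6. Ferryman goes back to the near shore with the frog.
7. Ferryman goes to the far shore with the frog and the gecko.
8. Ferryman goes back to the near shore with the frog.
9. Ferryman goes to the far shore with the cricket and the frog.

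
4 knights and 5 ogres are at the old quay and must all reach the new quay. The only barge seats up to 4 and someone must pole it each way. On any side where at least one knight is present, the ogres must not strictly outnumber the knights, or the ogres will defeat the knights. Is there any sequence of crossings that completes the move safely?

No

The ogres already outnumber the knights at the old quay before anyone moves, so the starting position itself is disallowed.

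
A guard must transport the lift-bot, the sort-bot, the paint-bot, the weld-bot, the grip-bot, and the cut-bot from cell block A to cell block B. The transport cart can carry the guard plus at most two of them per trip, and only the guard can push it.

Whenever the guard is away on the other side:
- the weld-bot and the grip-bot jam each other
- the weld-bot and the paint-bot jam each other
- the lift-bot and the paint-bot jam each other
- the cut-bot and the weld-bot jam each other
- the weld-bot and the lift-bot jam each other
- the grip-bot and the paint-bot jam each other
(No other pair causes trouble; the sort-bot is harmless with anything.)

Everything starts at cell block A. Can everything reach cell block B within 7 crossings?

No

Counting alone: the guard can take at most 2 across per trip to cell block B, so moving all 6 needs at least 3 loaded trips out, with a return between consecutive ones — at least 5 crossings.
The safety rule pushes this higher. Following every safe sequence of crossings, the most of the 6 that can be at cell block B as the transport cart arrives there on crossings 5, 7 is 4, 5 respectively — never all 6.
So the move cannot be finished within 7 crossings. (The shortest complete plan takes 9:)
1. Guard goes to cell block B with the paint-bot and the weld-bot.
2. Guard goes back to cell block A with the paint-bot.
3. Guard goes to cell block B with the grip-bot and the lift-bot.
4. Guard goes back to cell block A with the weld-bot.
5. Guard goes to cell block B with the sort-bot and the weld-bot.
6. Guard goes back to cell block A with the weld-bot.
7. Guard goes to cell block B with the cut-bot and the paint-bot.
8. Guard goes back to cell block A with the paint-bot.
9. Guard goes to cell block B with the paint-bot and the weld-bot.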